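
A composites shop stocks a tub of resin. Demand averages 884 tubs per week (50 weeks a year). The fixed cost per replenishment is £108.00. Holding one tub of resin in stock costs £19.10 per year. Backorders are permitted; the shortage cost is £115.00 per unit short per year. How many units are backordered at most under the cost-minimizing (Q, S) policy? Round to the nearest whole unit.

Annual demand D = 884 × 50 = 44,200.
With planned backorders, Q* = √(2DS/H) · √((H+B)/B).
√(2DS/H) = √(2 × 44,200 × 108 / 19.1) = 707.003.
√((H+B)/B) = √((19.1+115)/115) = 1.0799.
Q* ≈ 763.461.
S* = Q* · H/(H+B) = 763.461 × 19.1/134.1 ≈ 108.741.

S* ≈ 109 tubs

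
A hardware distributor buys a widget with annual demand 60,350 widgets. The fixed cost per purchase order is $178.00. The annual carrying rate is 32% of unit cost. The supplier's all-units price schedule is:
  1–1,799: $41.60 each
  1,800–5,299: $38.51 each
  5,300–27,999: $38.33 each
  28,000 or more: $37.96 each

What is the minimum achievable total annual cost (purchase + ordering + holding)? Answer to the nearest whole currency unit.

TC* ≈ $2,341,137

Holding cost per unit per year at price C is H = 0.32·C.
Evaluate total cost at each tier's feasible EOQ or, if the EOQ is below the tier, at the tier's minimum quantity.
EOQ at $41.60 = 1270.4 (feasible in tier 1): TC = 60,350×$41.60 + (60,350/1270.4)×178 + (1270.4/2)×0.32×$41.60 = $2,527,471.62.
EOQ at $38.51 = 1320.4 < 1800, so use break Q=1800: TC = 60,350×$38.51 + (60,350/1800.0)×178 + (1800.0/2)×0.32×$38.51 = $2,341,137.32.
EOQ at $38.33 = 1323.5 < 5300, so use break Q=5300: TC = 60,350×$38.33 + (60,350/5300.0)×178 + (5300.0/2)×0.32×$38.33 = $2,347,746.19.
EOQ at $37.96 = 1329.9 < 28000, so use break Q=28000: TC = 60,350×$37.96 + (60,350/28000.0)×178 + (28000.0/2)×0.32×$37.96 = $2,461,330.45.
Lowest total cost among the candidates is at Q = 1800.0.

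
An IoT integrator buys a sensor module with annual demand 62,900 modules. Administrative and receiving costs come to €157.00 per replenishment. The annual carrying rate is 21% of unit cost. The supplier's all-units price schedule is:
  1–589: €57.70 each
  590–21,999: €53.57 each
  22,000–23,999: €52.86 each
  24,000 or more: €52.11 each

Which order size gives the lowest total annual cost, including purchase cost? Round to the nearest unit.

Holding cost per unit per year at price C is H = 0.21·C.
For each price level, check whether its EOQ is feasible; otherwise the best quantity at that price is the breakpoint.
Tier 1 (€57.70): EOQ = 1276.7 exceeds tier's upper bound 589, so this tier is dominated.
EOQ at €53.57 = 1325.0 (feasible in tier 2): TC = 62,900×€53.57 + (62,900/1325.0)×157 + (1325.0/2)×0.21×€53.57 = €3,384,458.98.
EOQ at €52.86 = 1333.9 < 22000, so use break Q=22000: TC = 62,900×€52.86 + (62,900/22000.0)×157 + (22000.0/2)×0.21×€52.86 = €3,447,449.48.
EOQ at €52.11 = 1343.4 < 24000, so use break Q=24000: TC = 62,900×€52.11 + (62,900/24000.0)×157 + (24000.0/2)×0.21×€52.11 = €3,409,447.67.
Lowest total cost is €3,384,458.98 at Q = 1325.0.

Q* ≈ 1,325 modules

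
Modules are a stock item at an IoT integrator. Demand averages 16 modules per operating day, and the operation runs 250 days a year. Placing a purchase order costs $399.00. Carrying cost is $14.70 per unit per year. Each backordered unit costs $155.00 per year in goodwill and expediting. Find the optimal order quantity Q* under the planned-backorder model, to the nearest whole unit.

Annual demand D = 16 × 250 = 4,000.
With planned backorders, Q* = √(2DS/H) · √((H+B)/B).
√(2DS/H) = √(2 × 4,000 × 399 / 14.7) = 465.986.
√((H+B)/B) = √((14.7+155)/155) = 1.0463.
Q* ≈ 487.582.

Q* ≈ 488 modules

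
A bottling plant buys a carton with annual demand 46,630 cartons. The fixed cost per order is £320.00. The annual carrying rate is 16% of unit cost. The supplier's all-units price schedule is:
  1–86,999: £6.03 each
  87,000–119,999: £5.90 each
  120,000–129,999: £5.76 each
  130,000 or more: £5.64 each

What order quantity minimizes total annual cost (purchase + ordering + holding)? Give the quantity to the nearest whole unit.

Q* ≈ 5,562 cartons

Holding cost per unit per year at price C is H = 0.16·C.
Candidates are each tier's EOQ (if it falls in that tier) and each price-break quantity.
EOQ at £6.03 = 5561.7 (feasible in tier 1): TC = 46,630×£6.03 + (46,630/5561.7)×320 + (5561.7/2)×0.16×£6.03 = £286,544.78.
EOQ at £5.90 = 5622.6 < 87000, so use break Q=87000: TC = 46,630×£5.90 + (46,630/87000.0)×320 + (87000.0/2)×0.16×£5.90 = £316,352.51.
EOQ at £5.76 = 5690.5 < 120000, so use break Q=120000: TC = 46,630×£5.76 + (46,630/120000.0)×320 + (120000.0/2)×0.16×£5.76 = £324,009.15.
EOQ at £5.64 = 5750.7 < 130000, so use break Q=130000: TC = 46,630×£5.64 + (46,630/130000.0)×320 + (130000.0/2)×0.16×£5.64 = £321,763.98.
Lowest total cost is £286,544.78 at Q = 5561.7.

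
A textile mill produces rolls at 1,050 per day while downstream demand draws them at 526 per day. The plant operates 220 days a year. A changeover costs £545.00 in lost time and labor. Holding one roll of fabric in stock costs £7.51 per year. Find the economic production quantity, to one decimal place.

Annual demand D = 526 × 220 = 115,720.
Production build-up factor (1 − d/p) = 1 − 526/1,050 = 0.4990.
Q* = √(2DS / (H(1 − d/p))) = √(2 × 115,720 × 545 / (7.51 × 0.4990)).
= √(126,134,800 / 3.7478) ≈ 5801.316.

Q* ≈ 5,801.3 rolls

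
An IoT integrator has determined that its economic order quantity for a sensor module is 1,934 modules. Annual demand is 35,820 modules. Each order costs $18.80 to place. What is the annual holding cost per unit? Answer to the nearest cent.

Squaring Q* = √(2DS/H) gives Q*² = 2DS/H.
From Q* = √(2DS/H): H = 2DS / Q*² = 2 × 35,820 × 18.8 / 1,934² = 0.3601.

H ≈ $0.36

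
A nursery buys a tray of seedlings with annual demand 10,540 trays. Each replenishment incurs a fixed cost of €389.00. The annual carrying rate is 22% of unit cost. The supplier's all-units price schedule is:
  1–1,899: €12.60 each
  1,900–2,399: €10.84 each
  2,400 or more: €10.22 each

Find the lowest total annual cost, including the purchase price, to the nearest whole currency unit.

Holding cost per unit per year at price C is H = 0.22·C.
Candidates are each tier's EOQ (if it falls in that tier) and each price-break quantity.
EOQ at €12.60 = 1719.9 (feasible in tier 1): TC = 10,540×€12.60 + (10,540/1719.9)×389 + (1719.9/2)×0.22×€12.60 = €137,571.68.
EOQ at €10.84 = 1854.3 < 1900, so use break Q=1900: TC = 10,540×€10.84 + (10,540/1900.0)×389 + (1900.0/2)×0.22×€10.84 = €118,677.09.
EOQ at €10.22 = 1909.7 < 2400, so use break Q=2400: TC = 10,540×€10.22 + (10,540/2400.0)×389 + (2400.0/2)×0.22×€10.22 = €112,125.24.
Lowest total cost among the candidates is at Q = 2400.0.

TC* ≈ €112,125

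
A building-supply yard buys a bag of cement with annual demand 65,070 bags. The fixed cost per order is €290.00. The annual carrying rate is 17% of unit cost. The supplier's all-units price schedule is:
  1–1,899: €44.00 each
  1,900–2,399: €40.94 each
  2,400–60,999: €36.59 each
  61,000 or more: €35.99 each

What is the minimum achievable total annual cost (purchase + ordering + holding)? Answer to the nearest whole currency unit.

Holding cost per unit per year at price C is H = 0.17·C.
For each price level, check whether its EOQ is feasible; otherwise the best quantity at that price is the breakpoint.
Tier 1 (€44.00): EOQ = 2246.2 exceeds tier's upper bound 1899, so this tier is dominated.
EOQ at €40.94 = 2328.7 (feasible in tier 2): TC = 65,070×€40.94 + (65,070/2328.7)×290 + (2328.7/2)×0.17×€40.94 = €2,680,172.81.
EOQ at €36.59 = 2463.2 (feasible in tier 3): TC = 65,070×€36.59 + (65,070/2463.2)×290 + (2463.2/2)×0.17×€36.59 = €2,396,233.11.
EOQ at €35.99 = 2483.6 < 61000, so use break Q=61000: TC = 65,070×€35.99 + (65,070/61000.0)×290 + (61000.0/2)×0.17×€35.99 = €2,528,786.80.
Lowest total cost among the candidates is at Q = 2463.2.

TC* ≈ €2,396,233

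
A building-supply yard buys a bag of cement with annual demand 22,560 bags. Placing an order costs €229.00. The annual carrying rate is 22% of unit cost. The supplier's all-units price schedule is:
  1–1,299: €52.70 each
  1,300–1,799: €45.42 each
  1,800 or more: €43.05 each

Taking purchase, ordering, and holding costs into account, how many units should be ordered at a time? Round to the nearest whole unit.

Q* ≈ 1,800 bags

Holding cost per unit per year at price C is H = 0.22·C.
Evaluate total cost at each tier's feasible EOQ or, if the EOQ is below the tier, at the tier's minimum quantity.
EOQ at €52.70 = 944.0 (feasible in tier 1): TC = 22,560×€52.70 + (22,560/944.0)×229 + (944.0/2)×0.22×€52.70 = €1,199,857.08.
EOQ at €45.42 = 1016.9 < 1300, so use break Q=1300: TC = 22,560×€45.42 + (22,560/1300.0)×229 + (1300.0/2)×0.22×€45.42 = €1,035,144.29.
EOQ at €43.05 = 1044.5 < 1800, so use break Q=1800: TC = 22,560×€43.05 + (22,560/1800.0)×229 + (1800.0/2)×0.22×€43.05 = €982,602.03.
Lowest total cost is €982,602.03 at Q = 1800.0.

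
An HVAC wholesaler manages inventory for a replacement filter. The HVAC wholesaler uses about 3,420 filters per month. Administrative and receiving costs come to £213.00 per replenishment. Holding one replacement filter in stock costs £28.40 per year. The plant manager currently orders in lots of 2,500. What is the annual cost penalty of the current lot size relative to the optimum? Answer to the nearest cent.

Extra cost ≈ £16,713.92 per year

Annual demand D = 3,420 × 12 = 41,040.
EOQ = √(2DS/H) = √(2 × 41,040 × 213 / 28.4) ≈ 784.60.
Cost at Q* = (D/Q*)S + (Q*/2)H = √(2DSH) ≈ £22,282.69.
Cost at Q = 2,500: (41,040/2,500)×213 + (2,500/2)×28.4 = £3,496.61 + £35,500.00 = £38,996.61.
Excess = £38,996.61 − £22,282.69 = £16,713.92.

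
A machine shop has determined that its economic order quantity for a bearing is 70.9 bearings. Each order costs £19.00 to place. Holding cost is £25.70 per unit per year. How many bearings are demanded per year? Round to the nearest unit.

The basic EOQ model gives Q* = √(2DS/H); rearrange for the unknown.
From Q* = √(2DS/H): D = Q*²H / (2S) = 70.9² × 25.7 / (2 × 19) = 3399.711.

D ≈ 3,400 bearings per year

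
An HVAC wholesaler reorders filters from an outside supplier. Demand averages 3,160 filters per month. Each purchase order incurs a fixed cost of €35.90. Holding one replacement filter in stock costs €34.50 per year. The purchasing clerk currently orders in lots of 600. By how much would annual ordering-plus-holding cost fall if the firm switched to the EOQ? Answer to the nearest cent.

Annual demand D = 3,160 × 12 = 37,920.
EOQ = √(2DS/H) = √(2 × 37,920 × 35.9 / 34.5) ≈ 280.92.
Cost at Q* = (D/Q*)S + (Q*/2)H = √(2DSH) ≈ €9,691.83.
Cost at Q = 600: (37,920/600)×35.9 + (600/2)×34.5 = €2,268.88 + €10,350.00 = €12,618.88.
Excess = €12,618.88 − €9,691.83 = €2,927.05.

Extra cost ≈ €2,927.05 per year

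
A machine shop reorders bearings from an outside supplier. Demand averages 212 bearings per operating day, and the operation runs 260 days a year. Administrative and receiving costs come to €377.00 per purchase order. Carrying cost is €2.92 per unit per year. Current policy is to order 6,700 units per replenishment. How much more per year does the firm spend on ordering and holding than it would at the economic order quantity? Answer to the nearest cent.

Extra cost ≈ €1,867.33 per year

Annual demand D = 212 × 260 = 55,120.
EOQ = √(2DS/H) = √(2 × 55,120 × 377 / 2.92) ≈ 3772.67.
Cost at Q* = (D/Q*)S + (Q*/2)H = √(2DSH) ≈ €11,016.20.
Cost at Q = 6,700: (55,120/6,700)×377 + (6,700/2)×2.92 = €3,101.53 + €9,782.00 = €12,883.53.
Excess = €12,883.53 − €11,016.20 = €1,867.33.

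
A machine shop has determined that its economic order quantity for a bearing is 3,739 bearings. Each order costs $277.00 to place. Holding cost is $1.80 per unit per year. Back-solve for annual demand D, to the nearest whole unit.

D ≈ 45,423 bearings per year

The basic EOQ model gives Q* = √(2DS/H); rearrange for the unknown.
From Q* = √(2DS/H): D = Q*²H / (2S) = 3,739² × 1.8 / (2 × 277) = 45422.776.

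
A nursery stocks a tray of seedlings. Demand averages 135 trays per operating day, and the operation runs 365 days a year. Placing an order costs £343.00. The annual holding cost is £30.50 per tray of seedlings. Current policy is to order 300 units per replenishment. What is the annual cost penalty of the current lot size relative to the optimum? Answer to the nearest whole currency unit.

Extra cost ≈ £28,804 per year

Annual demand D = 135 × 365 = 49,275.
EOQ = √(2DS/H) = √(2 × 49,275 × 343 / 30.5) ≈ 1052.75.
Cost at Q* = (D/Q*)S + (Q*/2)H = √(2DSH) ≈ £32,108.89.
Cost at Q = 300: (49,275/300)×343 + (300/2)×30.5 = £56,337.75 + £4,575.00 = £60,912.75.
Excess = £60,912.75 − £32,108.89 = £28,803.86.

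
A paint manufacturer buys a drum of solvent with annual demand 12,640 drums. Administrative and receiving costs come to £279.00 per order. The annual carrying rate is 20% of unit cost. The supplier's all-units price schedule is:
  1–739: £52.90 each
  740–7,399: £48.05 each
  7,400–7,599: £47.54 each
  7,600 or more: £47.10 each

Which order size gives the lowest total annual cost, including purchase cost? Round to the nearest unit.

Q* ≈ 857 drums

Holding cost per unit per year at price C is H = 0.20·C.
Candidates are each tier's EOQ (if it falls in that tier) and each price-break quantity.
Tier 1 (£52.90): EOQ = 816.5 exceeds tier's upper bound 739, so this tier is dominated.
EOQ at £48.05 = 856.7 (feasible in tier 2): TC = 12,640×£48.05 + (12,640/856.7)×279 + (856.7/2)×0.20×£48.05 = £615,584.89.
EOQ at £47.54 = 861.3 < 7400, so use break Q=7400: TC = 12,640×£47.54 + (12,640/7400.0)×279 + (7400.0/2)×0.20×£47.54 = £636,561.76.
EOQ at £47.10 = 865.3 < 7600, so use break Q=7600: TC = 12,640×£47.10 + (12,640/7600.0)×279 + (7600.0/2)×0.20×£47.10 = £631,604.02.
Lowest total cost is £615,584.89 at Q = 856.7.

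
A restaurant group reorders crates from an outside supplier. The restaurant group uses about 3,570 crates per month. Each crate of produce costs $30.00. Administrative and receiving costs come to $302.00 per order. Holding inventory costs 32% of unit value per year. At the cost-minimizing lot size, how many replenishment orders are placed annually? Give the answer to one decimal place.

N ≈ 26.1 orders per year

Annual demand D = 3,570 × 12 = 42,840.
Holding cost H = 0.32 × $30.00 = $9.6000 per unit per year.
Q* = √(2DS/H) = √(2 × 42,840 × 302 / 9.6) ≈ 1641.75.
Orders per year = D / Q* = 42,840 / 1641.75 ≈ 26.094.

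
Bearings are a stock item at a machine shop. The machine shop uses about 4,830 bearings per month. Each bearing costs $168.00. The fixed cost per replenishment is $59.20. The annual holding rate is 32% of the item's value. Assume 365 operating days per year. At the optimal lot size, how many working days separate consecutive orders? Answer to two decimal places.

T ≈ 2.25 days

Annual demand D = 4,830 × 12 = 57,960.
Holding cost H = 0.32 × $168.00 = $53.7600 per unit per year.
The optimal lot size = √(2DS/H) = √(2 × 57,960 × 59.2 / 53.76) ≈ 357.28.
Cycle time = Q*/D × 365 = 357.28 / 57,960 × 365 ≈ 2.250 days.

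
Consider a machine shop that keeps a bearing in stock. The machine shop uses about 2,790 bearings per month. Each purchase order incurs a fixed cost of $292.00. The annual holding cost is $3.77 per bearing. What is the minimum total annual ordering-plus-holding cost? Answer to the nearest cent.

Annual demand D = 2,790 × 12 = 33,480.
Q* = √(2DS/H) = √(2 × 33,480 × 292 / 3.77) ≈ 2277.34.
At Q*, ordering cost (D/Q*)S equals holding cost (Q*/2)H, each = √(DSH/2).
Minimum total = √(2DSH) = √(2 × 33,480 × 292 × 3.77) ≈ 8585.584.

TC* ≈ $8,585.58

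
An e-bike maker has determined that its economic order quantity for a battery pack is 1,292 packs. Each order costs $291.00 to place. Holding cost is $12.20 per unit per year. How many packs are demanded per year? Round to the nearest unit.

Squaring Q* = √(2DS/H) gives Q*² = 2DS/H.
From Q* = √(2DS/H): D = Q*²H / (2S) = 1,292² × 12.2 / (2 × 291) = 34991.445.

D ≈ 34,991 packs per year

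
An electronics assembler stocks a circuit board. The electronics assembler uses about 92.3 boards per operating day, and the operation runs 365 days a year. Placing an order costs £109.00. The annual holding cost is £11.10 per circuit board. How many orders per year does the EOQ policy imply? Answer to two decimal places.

N ≈ 41.42 orders per year

Annual demand D = 92.3 × 365 = 33,689.5.
Q* = √(2DS/H) = √(2 × 33,689.5 × 109 / 11.1) ≈ 813.42.
Orders per year = D / Q* = 33,689.5 / 813.42 ≈ 41.417.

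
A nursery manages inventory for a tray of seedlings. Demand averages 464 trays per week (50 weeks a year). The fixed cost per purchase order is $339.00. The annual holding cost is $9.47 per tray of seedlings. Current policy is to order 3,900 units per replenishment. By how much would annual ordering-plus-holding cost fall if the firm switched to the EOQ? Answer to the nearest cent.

Extra cost ≈ $8,278.23 per year

Annual demand D = 464 × 50 = 23,200.
EOQ = √(2DS/H) = √(2 × 23,200 × 339 / 9.47) ≈ 1288.80.
Cost at Q* = (D/Q*)S + (Q*/2)H = √(2DSH) ≈ $12,204.89.
Cost at Q = 3,900: (23,200/3,900)×339 + (3,900/2)×9.47 = $2,016.62 + $18,466.50 = $20,483.12.
Excess = $20,483.12 − $12,204.89 = $8,278.23.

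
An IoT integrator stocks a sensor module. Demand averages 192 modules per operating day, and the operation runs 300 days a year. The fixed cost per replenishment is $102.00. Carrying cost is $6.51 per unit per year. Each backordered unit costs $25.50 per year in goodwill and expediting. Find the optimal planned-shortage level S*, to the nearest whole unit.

S* ≈ 306 modules

Annual demand D = 192 × 300 = 57,600.
With planned backorders, Q* = √(2DS/H) · √((H+B)/B).
√(2DS/H) = √(2 × 57,600 × 102 / 6.51) = 1343.494.
√((H+B)/B) = √((6.51+25.5)/25.5) = 1.1204.
Q* ≈ 1505.250.
S* = Q* · H/(H+B) = 1505.250 × 6.51/32.01 ≈ 306.129.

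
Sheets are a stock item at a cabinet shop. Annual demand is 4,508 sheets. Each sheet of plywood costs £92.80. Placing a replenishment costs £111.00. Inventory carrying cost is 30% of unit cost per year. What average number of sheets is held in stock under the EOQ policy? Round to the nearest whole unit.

Average inventory ≈ 95 sheets

Holding cost H = 0.30 × £92.80 = £27.8400 per unit per year.
EOQ = √(2DS/H) = √(2 × 4,508 × 111 / 27.84) ≈ 189.60.
Average inventory = Q*/2 ≈ 189.60 / 2 = 94.799.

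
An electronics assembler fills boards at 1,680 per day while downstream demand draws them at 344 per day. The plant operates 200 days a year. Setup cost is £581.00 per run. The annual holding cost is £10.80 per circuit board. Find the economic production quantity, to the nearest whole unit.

Annual demand D = 344 × 200 = 68,800.
Production build-up factor (1 − d/p) = 1 − 344/1,680 = 0.7952.
Q* = √(2DS / (H(1 − d/p))) = √(2 × 68,800 × 581 / (10.8 × 0.7952)).
= √(79,945,600 / 8.5886) ≈ 3050.962.

Q* ≈ 3,051 boards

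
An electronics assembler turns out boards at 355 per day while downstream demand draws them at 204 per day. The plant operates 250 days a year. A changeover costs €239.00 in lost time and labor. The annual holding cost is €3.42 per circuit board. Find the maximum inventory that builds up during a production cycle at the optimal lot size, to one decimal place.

I_max ≈ 1,741.2 boards

Annual demand D = 204 × 250 = 51,000.
Production build-up factor (1 − d/p) = 1 − 204/355 = 0.4254.
Q* = √(2DS / (H(1 − d/p))) = √(2 × 51,000 × 239 / (3.42 × 0.4254)).
= √(24,378,000 / 1.4547) ≈ 4093.659.
Maximum inventory = Q*(1 − d/p) = 4093.659 × 0.4254 ≈ 1741.247.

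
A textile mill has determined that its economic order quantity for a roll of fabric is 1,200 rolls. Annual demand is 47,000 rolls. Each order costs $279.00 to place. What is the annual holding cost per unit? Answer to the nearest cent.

The basic EOQ model gives Q* = √(2DS/H); rearrange for the unknown.
From Q* = √(2DS/H): H = 2DS / Q*² = 2 × 47,000 × 279 / 1,200² = 18.2125.

H ≈ $18.21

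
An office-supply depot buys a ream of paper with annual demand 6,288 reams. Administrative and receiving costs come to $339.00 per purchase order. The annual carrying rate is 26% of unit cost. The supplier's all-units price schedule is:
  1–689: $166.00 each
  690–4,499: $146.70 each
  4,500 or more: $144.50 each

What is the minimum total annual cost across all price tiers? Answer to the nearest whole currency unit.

Holding cost per unit per year at price C is H = 0.26·C.
Evaluate total cost at each tier's feasible EOQ or, if the EOQ is below the tier, at the tier's minimum quantity.
EOQ at $166.00 = 314.3 (feasible in tier 1): TC = 6,288×$166.00 + (6,288/314.3)×339 + (314.3/2)×0.26×$166.00 = $1,057,372.75.
EOQ at $146.70 = 334.3 < 690, so use break Q=690: TC = 6,288×$146.70 + (6,288/690.0)×339 + (690.0/2)×0.26×$146.70 = $938,697.91.
EOQ at $144.50 = 336.9 < 4500, so use break Q=4500: TC = 6,288×$144.50 + (6,288/4500.0)×339 + (4500.0/2)×0.26×$144.50 = $993,622.20.
Lowest total cost among the candidates is at Q = 690.0.

TC* ≈ $938,698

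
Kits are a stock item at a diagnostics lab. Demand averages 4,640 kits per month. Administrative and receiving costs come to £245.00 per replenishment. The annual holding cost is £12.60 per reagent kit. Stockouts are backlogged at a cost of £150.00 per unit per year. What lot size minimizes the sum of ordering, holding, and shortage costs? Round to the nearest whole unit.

Annual demand D = 4,640 × 12 = 55,680.
With planned backorders, Q* = √(2DS/H) · √((H+B)/B).
√(2DS/H) = √(2 × 55,680 × 245 / 12.6) = 1471.507.
√((H+B)/B) = √((12.6+150)/150) = 1.0412.
Q* ≈ 1532.064.

Q* ≈ 1,532 kits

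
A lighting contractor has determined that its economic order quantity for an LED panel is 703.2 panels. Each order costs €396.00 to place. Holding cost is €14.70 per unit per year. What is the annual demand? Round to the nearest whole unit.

The basic EOQ model gives Q* = √(2DS/H); rearrange for the unknown.
From Q* = √(2DS/H): D = Q*²H / (2S) = 703.2² × 14.7 / (2 × 396) = 9178.039.

D ≈ 9,178 panels per year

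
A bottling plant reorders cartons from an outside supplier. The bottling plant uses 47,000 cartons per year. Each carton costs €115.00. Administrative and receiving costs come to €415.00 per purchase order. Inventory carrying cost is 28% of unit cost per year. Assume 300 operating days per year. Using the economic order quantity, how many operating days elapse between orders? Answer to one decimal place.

T ≈ 7.0 days

Holding cost H = 0.28 × €115.00 = €32.2000 per unit per year.
EOQ = √(2DS/H) = √(2 × 47,000 × 415 / 32.2) ≈ 1100.68.
Cycle time = Q*/D × 300 = 1100.68 / 47,000 × 300 ≈ 7.026 days.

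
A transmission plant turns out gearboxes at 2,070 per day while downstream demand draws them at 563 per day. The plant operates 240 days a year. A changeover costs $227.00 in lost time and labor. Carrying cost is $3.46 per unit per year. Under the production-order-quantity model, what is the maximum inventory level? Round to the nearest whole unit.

Annual demand D = 563 × 240 = 135,120.
Production build-up factor (1 − d/p) = 1 − 563/2,070 = 0.7280.
Q* = √(2DS / (H(1 − d/p))) = √(2 × 135,120 × 227 / (3.46 × 0.7280)).
= √(61,344,480 / 2.5189) ≈ 4934.899.
Maximum inventory = Q*(1 − d/p) = 4934.899 × 0.7280 ≈ 3592.702.

I_max ≈ 3,593 gearboxes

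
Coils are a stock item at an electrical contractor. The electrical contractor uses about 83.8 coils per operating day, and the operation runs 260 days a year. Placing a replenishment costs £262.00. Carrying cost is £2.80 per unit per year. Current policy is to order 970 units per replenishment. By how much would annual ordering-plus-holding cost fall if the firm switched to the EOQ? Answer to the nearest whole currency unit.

Extra cost ≈ £1,589 per year

Annual demand D = 83.8 × 260 = 21,788.
EOQ = √(2DS/H) = √(2 × 21,788 × 262 / 2.8) ≈ 2019.27.
Cost at Q* = (D/Q*)S + (Q*/2)H = √(2DSH) ≈ £5,653.97.
Cost at Q = 970: (21,788/970)×262 + (970/2)×2.8 = £5,885.01 + £1,358.00 = £7,243.01.
Excess = £7,243.01 − £5,653.97 = £1,589.04.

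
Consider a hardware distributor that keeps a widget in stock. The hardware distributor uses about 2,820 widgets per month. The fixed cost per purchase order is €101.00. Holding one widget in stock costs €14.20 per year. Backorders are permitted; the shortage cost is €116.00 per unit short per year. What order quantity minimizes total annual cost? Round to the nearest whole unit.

Annual demand D = 2,820 × 12 = 33,840.
With planned backorders, Q* = √(2DS/H) · √((H+B)/B).
√(2DS/H) = √(2 × 33,840 × 101 / 14.2) = 693.820.
√((H+B)/B) = √((14.2+116)/116) = 1.0594.
Q* ≈ 735.061.

Q* ≈ 735 widgets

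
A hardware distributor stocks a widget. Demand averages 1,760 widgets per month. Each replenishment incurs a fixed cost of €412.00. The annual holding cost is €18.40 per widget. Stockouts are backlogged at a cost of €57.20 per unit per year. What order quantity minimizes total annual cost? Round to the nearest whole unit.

Q* ≈ 1,118 widgets

Annual demand D = 1,760 × 12 = 21,120.
With planned backorders, Q* = √(2DS/H) · √((H+B)/B).
√(2DS/H) = √(2 × 21,120 × 412 / 18.4) = 972.527.
√((H+B)/B) = √((18.4+57.2)/57.2) = 1.1496.
Q* ≈ 1118.059.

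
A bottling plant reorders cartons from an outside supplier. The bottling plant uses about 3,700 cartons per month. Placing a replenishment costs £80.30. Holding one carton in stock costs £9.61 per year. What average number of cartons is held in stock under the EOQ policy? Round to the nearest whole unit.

Average inventory ≈ 431 cartons

Annual demand D = 3,700 × 12 = 44,400.
Q* = √(2DS/H) = √(2 × 44,400 × 80.3 / 9.61) ≈ 861.40.
Average inventory = Q*/2 ≈ 861.40 / 2 = 430.698.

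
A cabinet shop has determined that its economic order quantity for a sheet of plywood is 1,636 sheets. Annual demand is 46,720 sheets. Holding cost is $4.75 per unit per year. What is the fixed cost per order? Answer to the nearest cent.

S ≈ $136.06

Invert the EOQ relation Q*² = 2DS/H.
From Q* = √(2DS/H): S = Q*²H / (2D) = 1,636² × 4.75 / (2 × 46,720) = 136.0590.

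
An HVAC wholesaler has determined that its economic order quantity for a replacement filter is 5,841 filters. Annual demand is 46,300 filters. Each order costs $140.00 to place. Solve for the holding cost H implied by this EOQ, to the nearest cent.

The basic EOQ model gives Q* = √(2DS/H); rearrange for the unknown.
From Q* = √(2DS/H): H = 2DS / Q*² = 2 × 46,300 × 140 / 5,841² = 0.3800.

H ≈ $0.38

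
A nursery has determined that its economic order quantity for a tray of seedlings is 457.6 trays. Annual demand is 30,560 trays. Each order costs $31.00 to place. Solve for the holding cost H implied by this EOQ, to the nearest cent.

H ≈ $9.05

Squaring Q* = √(2DS/H) gives Q*² = 2DS/H.
From Q* = √(2DS/H): H = 2DS / Q*² = 2 × 30,560 × 31 / 457.6² = 9.0484.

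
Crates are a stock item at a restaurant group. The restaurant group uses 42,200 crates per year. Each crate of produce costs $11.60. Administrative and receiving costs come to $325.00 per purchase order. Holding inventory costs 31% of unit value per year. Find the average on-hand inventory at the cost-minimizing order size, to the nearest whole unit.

Average inventory ≈ 1,381 crates

Holding cost H = 0.31 × $11.60 = $3.5960 per unit per year.
Q* = √(2DS/H) = √(2 × 42,200 × 325 / 3.596) ≈ 2761.87.
Average inventory = Q*/2 ≈ 2761.87 / 2 = 1380.934.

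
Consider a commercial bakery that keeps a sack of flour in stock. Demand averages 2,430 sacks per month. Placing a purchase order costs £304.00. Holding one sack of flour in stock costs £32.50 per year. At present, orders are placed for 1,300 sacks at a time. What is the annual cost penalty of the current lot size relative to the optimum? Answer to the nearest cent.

Extra cost ≈ £3,939.75 per year

Annual demand D = 2,430 × 12 = 29,160.
EOQ = √(2DS/H) = √(2 × 29,160 × 304 / 32.5) ≈ 738.59.
Cost at Q* = (D/Q*)S + (Q*/2)H = √(2DSH) ≈ £24,004.20.
Cost at Q = 1,300: (29,160/1,300)×304 + (1,300/2)×32.5 = £6,818.95 + £21,125.00 = £27,943.95.
Excess = £27,943.95 − £24,004.20 = £3,939.75.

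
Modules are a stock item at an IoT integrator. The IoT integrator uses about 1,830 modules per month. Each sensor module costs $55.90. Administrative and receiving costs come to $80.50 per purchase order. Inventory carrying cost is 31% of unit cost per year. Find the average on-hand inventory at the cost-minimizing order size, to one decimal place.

Annual demand D = 1,830 × 12 = 21,960.
Holding cost H = 0.31 × $55.90 = $17.3290 per unit per year.
Q* = √(2DS/H) = √(2 × 21,960 × 80.5 / 17.329) ≈ 451.69.
Average inventory = Q*/2 ≈ 451.69 / 2 = 225.846.

Average inventory ≈ 225.8 modules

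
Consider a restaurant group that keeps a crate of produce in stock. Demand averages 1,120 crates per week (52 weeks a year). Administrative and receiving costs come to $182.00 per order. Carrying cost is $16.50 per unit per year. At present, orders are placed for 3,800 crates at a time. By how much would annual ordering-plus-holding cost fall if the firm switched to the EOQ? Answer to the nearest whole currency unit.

Annual demand D = 1,120 × 52 = 58,240.
EOQ = √(2DS/H) = √(2 × 58,240 × 182 / 16.5) ≈ 1133.49.
Cost at Q* = (D/Q*)S + (Q*/2)H = √(2DSH) ≈ $18,702.66.
Cost at Q = 3,800: (58,240/3,800)×182 + (3,800/2)×16.5 = $2,789.39 + $31,350.00 = $34,139.39.
Excess = $34,139.39 − $18,702.66 = $15,436.73.

Extra cost ≈ $15,437 per year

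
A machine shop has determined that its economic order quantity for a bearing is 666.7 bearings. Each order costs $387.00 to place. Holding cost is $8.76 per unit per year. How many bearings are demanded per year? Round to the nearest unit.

Squaring Q* = √(2DS/H) gives Q*² = 2DS/H.
From Q* = √(2DS/H): D = Q*²H / (2S) = 666.7² × 8.76 / (2 × 387) = 5030.649.

D ≈ 5,031 bearings per year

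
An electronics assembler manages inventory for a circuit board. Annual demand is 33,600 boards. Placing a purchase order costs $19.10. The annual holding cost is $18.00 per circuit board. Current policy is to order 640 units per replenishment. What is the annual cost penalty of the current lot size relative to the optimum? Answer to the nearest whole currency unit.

Extra cost ≈ $1,956 per year

EOQ = √(2DS/H) = √(2 × 33,600 × 19.1 / 18) ≈ 267.03.
Cost at Q* = (D/Q*)S + (Q*/2)H = √(2DSH) ≈ $4,806.60.
Cost at Q = 640: (33,600/640)×19.1 + (640/2)×18 = $1,002.75 + $5,760.00 = $6,762.75.
Excess = $6,762.75 − $4,806.60 = $1,956.15.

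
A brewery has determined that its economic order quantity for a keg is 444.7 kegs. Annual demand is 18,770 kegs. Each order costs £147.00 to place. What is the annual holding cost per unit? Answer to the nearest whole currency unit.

Squaring Q* = √(2DS/H) gives Q*² = 2DS/H.
From Q* = √(2DS/H): H = 2DS / Q*² = 2 × 18,770 × 147 / 444.7² = 27.9047.

H ≈ £28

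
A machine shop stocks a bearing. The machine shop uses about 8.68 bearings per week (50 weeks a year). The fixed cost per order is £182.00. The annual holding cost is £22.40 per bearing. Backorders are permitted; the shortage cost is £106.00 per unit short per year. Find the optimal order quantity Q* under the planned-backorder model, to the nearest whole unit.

Annual demand D = 8.68 × 50 = 434.
With planned backorders, Q* = √(2DS/H) · √((H+B)/B).
√(2DS/H) = √(2 × 434 × 182 / 22.4) = 83.979.
√((H+B)/B) = √((22.4+106)/106) = 1.1006.
Q* ≈ 92.427.

Q* ≈ 92 bearings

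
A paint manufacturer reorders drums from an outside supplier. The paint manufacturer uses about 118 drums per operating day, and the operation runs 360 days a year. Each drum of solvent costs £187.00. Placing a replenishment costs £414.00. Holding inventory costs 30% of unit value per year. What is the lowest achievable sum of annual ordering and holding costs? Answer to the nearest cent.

Annual demand D = 118 × 360 = 42,480.
Holding cost H = 0.30 × £187.00 = £56.1000 per unit per year.
Q* = √(2DS/H) = √(2 × 42,480 × 414 / 56.1) ≈ 791.82.
At the optimum the two cost components are equal, so total cost = 2·(Q*/2)H = Q*·H.
Minimum total = √(2DSH) = √(2 × 42,480 × 414 × 56.1) ≈ 44421.053.

TC* ≈ £44,421.05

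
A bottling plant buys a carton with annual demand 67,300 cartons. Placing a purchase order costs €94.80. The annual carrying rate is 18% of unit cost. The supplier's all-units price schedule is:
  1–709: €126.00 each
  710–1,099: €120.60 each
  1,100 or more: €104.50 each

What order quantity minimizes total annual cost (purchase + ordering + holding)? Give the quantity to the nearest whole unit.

Q* ≈ 1,100 cartons

Holding cost per unit per year at price C is H = 0.18·C.
For each price level, check whether its EOQ is feasible; otherwise the best quantity at that price is the breakpoint.
Tier 1 (€126.00): EOQ = 750.1 exceeds tier's upper bound 709, so this tier is dominated.
EOQ at €120.60 = 766.7 (feasible in tier 2): TC = 67,300×€120.60 + (67,300/766.7)×94.8 + (766.7/2)×0.18×€120.60 = €8,133,023.19.
EOQ at €104.50 = 823.6 < 1100, so use break Q=1100: TC = 67,300×€104.50 + (67,300/1100.0)×94.8 + (1100.0/2)×0.18×€104.50 = €7,048,995.54.
Lowest total cost is €7,048,995.54 at Q = 1100.0.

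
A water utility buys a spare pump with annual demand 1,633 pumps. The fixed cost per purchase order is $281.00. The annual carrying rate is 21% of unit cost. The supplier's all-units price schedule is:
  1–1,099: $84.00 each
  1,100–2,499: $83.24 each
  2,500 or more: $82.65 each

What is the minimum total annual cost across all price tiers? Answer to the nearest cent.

TC* ≈ $141,195.56

Holding cost per unit per year at price C is H = 0.21·C.
For each price level, check whether its EOQ is feasible; otherwise the best quantity at that price is the breakpoint.
EOQ at $84.00 = 228.1 (feasible in tier 1): TC = 1,633×$84.00 + (1,633/228.1)×281 + (228.1/2)×0.21×$84.00 = $141,195.56.
EOQ at $83.24 = 229.1 < 1100, so use break Q=1100: TC = 1,633×$83.24 + (1,633/1100.0)×281 + (1100.0/2)×0.21×$83.24 = $145,962.30.
EOQ at $82.65 = 229.9 < 2500, so use break Q=2500: TC = 1,633×$82.65 + (1,633/2500.0)×281 + (2500.0/2)×0.21×$82.65 = $156,846.62.
Lowest total cost among the candidates is at Q = 228.1.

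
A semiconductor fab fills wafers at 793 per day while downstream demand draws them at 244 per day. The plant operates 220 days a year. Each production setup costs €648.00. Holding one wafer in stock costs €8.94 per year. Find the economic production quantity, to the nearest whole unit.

Q* ≈ 3,353 wafers

Annual demand D = 244 × 220 = 53,680.
Production build-up factor (1 − d/p) = 1 − 244/793 = 0.6923.
Q* = √(2DS / (H(1 − d/p))) = √(2 × 53,680 × 648 / (8.94 × 0.6923)).
= √(69,569,280 / 6.1892) ≈ 3352.667.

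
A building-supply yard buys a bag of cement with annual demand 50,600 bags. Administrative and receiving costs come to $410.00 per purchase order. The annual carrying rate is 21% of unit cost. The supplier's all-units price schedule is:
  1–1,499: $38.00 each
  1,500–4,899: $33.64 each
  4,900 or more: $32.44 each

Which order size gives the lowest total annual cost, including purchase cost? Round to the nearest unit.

Holding cost per unit per year at price C is H = 0.21·C.
For each price level, check whether its EOQ is feasible; otherwise the best quantity at that price is the breakpoint.
Tier 1 ($38.00): EOQ = 2280.2 exceeds tier's upper bound 1499, so this tier is dominated.
EOQ at $33.64 = 2423.5 (feasible in tier 2): TC = 50,600×$33.64 + (50,600/2423.5)×410 + (2423.5/2)×0.21×$33.64 = $1,719,304.63.
EOQ at $32.44 = 2467.9 < 4900, so use break Q=4900: TC = 50,600×$32.44 + (50,600/4900.0)×410 + (4900.0/2)×0.21×$32.44 = $1,662,388.26.
Lowest total cost is $1,662,388.26 at Q = 4900.0.

Q* ≈ 4,900 bags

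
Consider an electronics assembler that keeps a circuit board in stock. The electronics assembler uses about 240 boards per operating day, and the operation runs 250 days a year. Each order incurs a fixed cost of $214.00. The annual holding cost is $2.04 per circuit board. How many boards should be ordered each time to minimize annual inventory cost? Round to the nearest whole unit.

Annual demand D = 240 × 250 = 60,000.
EOQ = √(2DS / H) = √(2 × 60,000 × 214 / 2.04).
= √(25,680,000 / 2.04) = √12,588,235.2941 ≈ 3547.990.

Q* ≈ 3,548 boards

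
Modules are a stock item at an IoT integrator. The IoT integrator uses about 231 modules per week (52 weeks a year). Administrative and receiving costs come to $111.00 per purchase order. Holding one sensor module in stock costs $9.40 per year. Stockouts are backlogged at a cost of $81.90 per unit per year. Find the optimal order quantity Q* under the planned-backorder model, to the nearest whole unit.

Q* ≈ 562 modules

Annual demand D = 231 × 52 = 12,012.
With planned backorders, Q* = √(2DS/H) · √((H+B)/B).
√(2DS/H) = √(2 × 12,012 × 111 / 9.4) = 532.623.
√((H+B)/B) = √((9.4+81.9)/81.9) = 1.0558.
Q* ≈ 562.359.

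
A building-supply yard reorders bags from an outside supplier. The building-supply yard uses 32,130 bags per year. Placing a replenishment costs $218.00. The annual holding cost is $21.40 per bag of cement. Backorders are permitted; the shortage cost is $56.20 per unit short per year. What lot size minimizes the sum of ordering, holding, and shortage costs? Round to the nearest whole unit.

With planned backorders, Q* = √(2DS/H) · √((H+B)/B).
√(2DS/H) = √(2 × 32,130 × 218 / 21.4) = 809.080.
√((H+B)/B) = √((21.4+56.2)/56.2) = 1.1751.
Q* ≈ 950.724.

Q* ≈ 951 bags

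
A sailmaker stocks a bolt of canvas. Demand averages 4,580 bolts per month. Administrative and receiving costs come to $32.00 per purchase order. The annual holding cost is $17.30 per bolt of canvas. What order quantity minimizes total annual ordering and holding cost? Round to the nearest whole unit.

Annual demand D = 4,580 × 12 = 54,960.
EOQ = √(2DS / H) = √(2 × 54,960 × 32 / 17.3).
= √(3,517,440 / 17.3) = √203,320.2312 ≈ 450.910.

Q* ≈ 451 bolts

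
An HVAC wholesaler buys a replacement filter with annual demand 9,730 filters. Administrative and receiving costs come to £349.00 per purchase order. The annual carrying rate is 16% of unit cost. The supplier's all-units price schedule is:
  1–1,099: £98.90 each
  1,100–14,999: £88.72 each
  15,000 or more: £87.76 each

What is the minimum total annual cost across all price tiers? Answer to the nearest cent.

Holding cost per unit per year at price C is H = 0.16·C.
For each price level, check whether its EOQ is feasible; otherwise the best quantity at that price is the breakpoint.
EOQ at £98.90 = 655.1 (feasible in tier 1): TC = 9,730×£98.90 + (9,730/655.1)×349 + (655.1/2)×0.16×£98.90 = £972,663.74.
EOQ at £88.72 = 691.7 < 1100, so use break Q=1100: TC = 9,730×£88.72 + (9,730/1100.0)×349 + (1100.0/2)×0.16×£88.72 = £874,140.02.
EOQ at £87.76 = 695.5 < 15000, so use break Q=15000: TC = 9,730×£87.76 + (9,730/15000.0)×349 + (15000.0/2)×0.16×£87.76 = £959,443.18.
Lowest total cost among the candidates is at Q = 1100.0.

TC* ≈ £874,140.02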